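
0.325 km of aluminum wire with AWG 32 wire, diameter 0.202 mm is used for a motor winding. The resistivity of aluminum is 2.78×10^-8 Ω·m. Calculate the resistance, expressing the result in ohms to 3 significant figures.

282 Ω

A = π(0.202/2 mm)² = π(1.0100e-04 m)² = 3.205e-08 m²
R = ρL/A = (2.78×10^-8)(325 m)/(3.205e-08 m²) = 282 Ω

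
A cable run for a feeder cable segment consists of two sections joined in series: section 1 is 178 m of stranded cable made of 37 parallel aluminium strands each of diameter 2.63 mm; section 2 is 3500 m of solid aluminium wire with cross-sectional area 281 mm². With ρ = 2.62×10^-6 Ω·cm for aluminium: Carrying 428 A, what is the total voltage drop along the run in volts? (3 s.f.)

150 V

ρ = 2.62×10^-6 Ω·cm = 2.62×10^-8 Ω·m
Section 1: A_strand = π(1.3150e-03)² = 5.433e-06 m²; R₁ = ρL/(N·A_s) = (2.62×10^-8)(178)/(37×5.433e-06) = 0.0232 Ω
Section 2: A = 281 mm² = 2.810e-04 m²
R₂ = (2.62×10^-8)(3500)/(2.810e-04) = 0.3263 Ω
R = R₁ + R₂ = 0.3495 Ω
V = IR = 428 × 0.3495 = 150 V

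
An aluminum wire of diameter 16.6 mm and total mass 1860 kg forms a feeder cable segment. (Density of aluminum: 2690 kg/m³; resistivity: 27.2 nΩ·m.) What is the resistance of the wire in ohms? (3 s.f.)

0.402 Ω

ρ = 27.2 nΩ·m = 2.72×10^-8 Ω·m
A = π(d/2)² = π(8.3000e-03 m)² = 2.1642e-04 m²
L = m/(density·A) = 1860/(2690×2.1642e-04) = 3195 m
R = ρL/A = (2.72×10^-8)(3195)/(2.1642e-04) = 0.402 Ω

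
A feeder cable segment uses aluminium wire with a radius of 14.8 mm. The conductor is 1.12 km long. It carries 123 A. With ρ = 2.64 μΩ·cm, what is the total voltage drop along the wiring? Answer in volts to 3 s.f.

5.29 V

ρ = 2.64 μΩ·cm = 2.64×10^-8 Ω·m
A = πr² = π(1.4800e-02 m)² = 6.881e-04 m²
R = ρL/A = (2.64×10^-8)(1120)/(6.881e-04) = 0.04297 Ω
V = IR = 123 × 0.04297 = 5.29 V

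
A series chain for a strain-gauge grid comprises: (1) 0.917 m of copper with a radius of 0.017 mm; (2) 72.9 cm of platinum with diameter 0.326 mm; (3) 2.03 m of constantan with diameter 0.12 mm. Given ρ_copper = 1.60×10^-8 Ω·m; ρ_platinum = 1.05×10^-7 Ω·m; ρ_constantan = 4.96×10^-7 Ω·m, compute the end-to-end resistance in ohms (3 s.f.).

106 Ω

Seg 1: A = πr² = π(1.7000e-05 m)² = 9.079e-10 m²
R_1 = (1.60×10^-8)(0.917)/(9.079e-10) = 16.16 Ω
Seg 2: A = π(d/2)² = π(1.6300e-04 m)² = 8.347e-08 m²
R_2 = (1.05×10^-7)(0.729)/(8.347e-08) = 0.917 Ω
Seg 3: A = π(d/2)² = π(6.0000e-05 m)² = 1.131e-08 m²
R_3 = (4.96×10^-7)(2.03)/(1.131e-08) = 89.03 Ω
R_total = R_1 + R_2 + R_3 = 106 Ω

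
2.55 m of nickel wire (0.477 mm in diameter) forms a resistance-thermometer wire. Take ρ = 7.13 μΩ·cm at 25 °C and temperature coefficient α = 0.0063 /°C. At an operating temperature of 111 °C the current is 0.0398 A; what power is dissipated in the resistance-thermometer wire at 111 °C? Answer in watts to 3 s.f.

0.00248 W

ρ = 7.13 μΩ·cm = 7.13×10^-8 Ω·m
A = π(d/2)² = π(2.3850e-04 m)² = 1.787e-07 m²
R₍25₎ = ρL/A = (7.13×10^-8)(2.55)/(1.787e-07) = 1.017 Ω
R₍111₎ = R₍25₎(1 + αΔT) = 1.017 × (1 + 0.0063×86) = 1.569 Ω
P = I²R = (0.0398)² × 1.569 = 0.00248 W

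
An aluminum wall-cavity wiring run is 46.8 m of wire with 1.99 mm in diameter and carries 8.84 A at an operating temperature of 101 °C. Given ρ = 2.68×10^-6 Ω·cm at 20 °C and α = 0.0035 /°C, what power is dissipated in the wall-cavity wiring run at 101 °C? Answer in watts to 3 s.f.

40.4 W

ρ = 2.68×10^-6 Ω·cm = 2.68×10^-8 Ω·m
A = π(d/2)² = π(9.9500e-04 m)² = 3.110e-06 m²
R₍20₎ = ρL/A = (2.68×10^-8)(46.8)/(3.110e-06) = 0.4033 Ω
R₍101₎ = R₍20₎(1 + αΔT) = 0.4033 × (1 + 0.0035×81) = 0.5176 Ω
P = I²R = (8.84)² × 0.5176 = 40.4 W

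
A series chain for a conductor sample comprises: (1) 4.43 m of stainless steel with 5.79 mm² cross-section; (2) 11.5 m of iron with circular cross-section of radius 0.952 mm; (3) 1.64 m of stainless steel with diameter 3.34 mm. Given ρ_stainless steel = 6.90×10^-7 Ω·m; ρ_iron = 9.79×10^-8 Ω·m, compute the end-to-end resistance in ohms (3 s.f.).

Seg 1: A = 5.79 mm² = 5.790e-06 m²
R_1 = (6.90×10^-7)(4.43)/(5.790e-06) = 0.5279 Ω
Seg 2: A = πr² = π(9.5200e-04 m)² = 2.847e-06 m²
R_2 = (9.79×10^-8)(11.5)/(2.847e-06) = 0.3954 Ω
Seg 3: A = π(d/2)² = π(1.6700e-03 m)² = 8.762e-06 m²
R_3 = (6.90×10^-7)(1.64)/(8.762e-06) = 0.1292 Ω
R_total = R_1 + R_2 + R_3 = 1.05 Ω

1.05 Ω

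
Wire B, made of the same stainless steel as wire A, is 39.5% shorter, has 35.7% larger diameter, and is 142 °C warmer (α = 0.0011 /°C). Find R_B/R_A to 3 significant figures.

0.380

R ∝ ρL/d² with ρ ∝ (1+αΔT), so R_B/R_A = (1 − 39.5/100) × (1 + 35.7/100)⁻² × (1 + 0.0011×142)
= 0.605 × 0.5431 × 1.156 = 0.380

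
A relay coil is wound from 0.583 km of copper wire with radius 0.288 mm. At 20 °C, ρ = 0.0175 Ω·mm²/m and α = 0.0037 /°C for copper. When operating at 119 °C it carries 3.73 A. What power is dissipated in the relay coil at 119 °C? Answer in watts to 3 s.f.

744 W

ρ = 0.0175 Ω·mm²/m = 1.75×10^-8 Ω·m
A = πr² = π(2.8800e-04 m)² = 2.606e-07 m²
R₍20₎ = ρL/A = (1.75×10^-8)(583)/(2.606e-07) = 39.15 Ω
R₍119₎ = R₍20₎(1 + αΔT) = 39.15 × (1 + 0.0037×99) = 53.5 Ω
P = I²R = (3.73)² × 53.5 = 744 W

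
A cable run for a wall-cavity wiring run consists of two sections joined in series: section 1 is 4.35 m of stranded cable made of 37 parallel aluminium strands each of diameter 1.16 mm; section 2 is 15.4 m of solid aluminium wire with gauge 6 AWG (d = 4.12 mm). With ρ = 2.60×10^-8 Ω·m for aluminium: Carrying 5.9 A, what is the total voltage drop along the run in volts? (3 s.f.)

0.194 V

Section 1: A_strand = π(5.8000e-04)² = 1.057e-06 m²; R₁ = ρL/(N·A_s) = (2.60×10^-8)(4.35)/(37×1.057e-06) = 0.002892 Ω
Section 2: A = π(4.12/2 mm)² = π(2.0600e-03 m)² = 1.333e-05 m²
R₂ = (2.60×10^-8)(15.4)/(1.333e-05) = 0.03003 Ω
R = R₁ + R₂ = 0.03293 Ω
V = IR = 5.9 × 0.03293 = 0.194 V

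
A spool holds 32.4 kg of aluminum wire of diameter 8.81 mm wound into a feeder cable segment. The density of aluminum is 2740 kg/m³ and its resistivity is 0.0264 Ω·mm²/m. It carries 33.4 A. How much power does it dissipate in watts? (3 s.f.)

93.7 W

ρ = 0.0264 Ω·mm²/m = 2.64×10^-8 Ω·m
A = π(d/2)² = π(4.4050e-03 m)² = 6.0960e-05 m²
L = m/(density·A) = 32.4/(2740×6.0960e-05) = 194 m
R = ρL/A = (2.64×10^-8)(194)/(6.0960e-05) = 0.08401 Ω
P = I²R = (33.4)² × 0.08401 = 93.7 W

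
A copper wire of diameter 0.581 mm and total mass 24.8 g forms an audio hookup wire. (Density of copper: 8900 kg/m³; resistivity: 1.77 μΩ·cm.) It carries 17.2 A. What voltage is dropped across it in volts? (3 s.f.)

12.1 V

ρ = 1.77 μΩ·cm = 1.77×10^-8 Ω·m
A = π(d/2)² = π(2.9050e-04 m)² = 2.6512e-07 m²
L = m/(density·A) = 0.0248/(8900×2.6512e-07) = 10.51 m
R = ρL/A = (1.77×10^-8)(10.51)/(2.6512e-07) = 0.7017 Ω
V = IR = 17.2 × 0.7017 = 12.1 V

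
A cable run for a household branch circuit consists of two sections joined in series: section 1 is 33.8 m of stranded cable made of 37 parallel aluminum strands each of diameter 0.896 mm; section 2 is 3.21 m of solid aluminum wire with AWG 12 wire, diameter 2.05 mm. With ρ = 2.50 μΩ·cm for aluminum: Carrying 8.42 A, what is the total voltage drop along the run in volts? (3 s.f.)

0.510 V

ρ = 2.50 μΩ·cm = 2.50×10^-8 Ω·m
Section 1: A_strand = π(4.4800e-04)² = 6.305e-07 m²; R₁ = ρL/(N·A_s) = (2.50×10^-8)(33.8)/(37×6.305e-07) = 0.03622 Ω
Section 2: A = π(2.05/2 mm)² = π(1.0250e-03 m)² = 3.301e-06 m²
R₂ = (2.50×10^-8)(3.21)/(3.301e-06) = 0.02431 Ω
R = R₁ + R₂ = 0.06053 Ω
V = IR = 8.42 × 0.06053 = 0.510 V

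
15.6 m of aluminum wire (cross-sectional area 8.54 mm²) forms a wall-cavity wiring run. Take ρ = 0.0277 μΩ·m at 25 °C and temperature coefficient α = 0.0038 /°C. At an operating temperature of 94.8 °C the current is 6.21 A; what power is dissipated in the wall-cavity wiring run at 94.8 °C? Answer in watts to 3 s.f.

ρ = 0.0277 μΩ·m = 2.77×10^-8 Ω·m
A = 8.54 mm² = 8.540e-06 m²
R₍25₎ = ρL/A = (2.77×10^-8)(15.6)/(8.540e-06) = 0.0506 Ω
R₍94.8₎ = R₍25₎(1 + αΔT) = 0.0506 × (1 + 0.0038×69.8) = 0.06402 Ω
P = I²R = (6.21)² × 0.06402 = 2.47 W

2.47 W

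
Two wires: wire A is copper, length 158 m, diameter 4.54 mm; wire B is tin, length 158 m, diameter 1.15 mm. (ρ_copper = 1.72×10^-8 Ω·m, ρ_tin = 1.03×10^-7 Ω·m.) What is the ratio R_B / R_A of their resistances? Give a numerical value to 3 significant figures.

R ∝ ρL/d², so R_B/R_A = (ρ_B/ρ_A) × (d_A/d_B)²
= (1.03×10^-7/1.72×10^-8) × (4.54/1.15)² = 93.3

93.3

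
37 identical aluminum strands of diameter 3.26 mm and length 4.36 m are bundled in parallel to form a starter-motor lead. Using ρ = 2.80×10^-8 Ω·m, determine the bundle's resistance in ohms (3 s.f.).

3.95×10^-4 Ω

A_strand = π(1.6300e-03 m)² = 8.347e-06 m²
R_strand = ρL/A = (2.80×10^-8)(4.36)/(8.347e-06) = 0.01463 Ω
R_total = R_strand/N = 0.01463/37 = 3.95×10^-4 Ω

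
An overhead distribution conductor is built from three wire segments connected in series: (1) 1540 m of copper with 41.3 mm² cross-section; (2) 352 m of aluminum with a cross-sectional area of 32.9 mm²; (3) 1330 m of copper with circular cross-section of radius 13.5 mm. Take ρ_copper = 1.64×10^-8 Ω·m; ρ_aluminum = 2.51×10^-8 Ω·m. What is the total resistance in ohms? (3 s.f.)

Seg 1: A = 41.3 mm² = 4.130e-05 m²
R_1 = (1.64×10^-8)(1540)/(4.130e-05) = 0.6115 Ω
Seg 2: A = 32.9 mm² = 3.290e-05 m²
R_2 = (2.51×10^-8)(352)/(3.290e-05) = 0.2685 Ω
Seg 3: A = πr² = π(1.3500e-02 m)² = 5.726e-04 m²
R_3 = (1.64×10^-8)(1330)/(5.726e-04) = 0.0381 Ω
R_total = R_1 + R_2 + R_3 = 0.918 Ω

0.918 Ω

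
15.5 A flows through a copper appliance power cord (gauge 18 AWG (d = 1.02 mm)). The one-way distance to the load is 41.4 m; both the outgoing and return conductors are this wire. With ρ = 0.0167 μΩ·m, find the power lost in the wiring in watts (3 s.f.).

ρ = 0.0167 μΩ·m = 1.67×10^-8 Ω·m
A = π(1.02/2 mm)² = π(5.1000e-04 m)² = 8.171e-07 m²
Total conductor length (both ways) L = 2 × 41.4 = 82.8 m
R = ρL/A = (1.67×10^-8)(82.8)/(8.171e-07) = 1.692 Ω
P = I²R = (15.5)² × 1.692 = 407 W

407 W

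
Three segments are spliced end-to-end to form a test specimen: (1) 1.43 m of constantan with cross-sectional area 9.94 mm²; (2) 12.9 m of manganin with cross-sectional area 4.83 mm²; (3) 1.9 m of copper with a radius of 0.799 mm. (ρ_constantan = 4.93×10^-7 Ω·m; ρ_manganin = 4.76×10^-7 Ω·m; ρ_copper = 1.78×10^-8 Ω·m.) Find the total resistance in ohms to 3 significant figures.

1.36 Ω

Seg 1: A = 9.94 mm² = 9.940e-06 m²
R_1 = (4.93×10^-7)(1.43)/(9.940e-06) = 0.07092 Ω
Seg 2: A = 4.83 mm² = 4.830e-06 m²
R_2 = (4.76×10^-7)(12.9)/(4.830e-06) = 1.271 Ω
Seg 3: A = πr² = π(7.9900e-04 m)² = 2.006e-06 m²
R_3 = (1.78×10^-8)(1.9)/(2.006e-06) = 0.01686 Ω
R_total = R_1 + R_2 + R_3 = 1.36 Ω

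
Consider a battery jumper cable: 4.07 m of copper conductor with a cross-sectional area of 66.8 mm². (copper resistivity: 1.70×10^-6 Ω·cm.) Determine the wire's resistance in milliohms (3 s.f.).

1.04 mΩ

ρ = 1.70×10^-6 Ω·cm = 1.70×10^-8 Ω·m
A = 66.8 mm² = 6.680e-05 m²
R = ρL/A = (1.70×10^-8)(4.07 m)/(6.680e-05 m²) = 1.04 mΩ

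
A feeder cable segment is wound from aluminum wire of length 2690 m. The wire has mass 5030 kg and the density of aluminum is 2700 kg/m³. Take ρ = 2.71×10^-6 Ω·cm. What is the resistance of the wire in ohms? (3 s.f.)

ρ = 2.71×10^-6 Ω·cm = 2.71×10^-8 Ω·m
A = m/(density·L) = 5030/(2700×2690) = 6.9255e-04 m²
R = ρL/A = (2.71×10^-8)(2690)/(6.9255e-04) = 0.105 Ω

0.105 Ω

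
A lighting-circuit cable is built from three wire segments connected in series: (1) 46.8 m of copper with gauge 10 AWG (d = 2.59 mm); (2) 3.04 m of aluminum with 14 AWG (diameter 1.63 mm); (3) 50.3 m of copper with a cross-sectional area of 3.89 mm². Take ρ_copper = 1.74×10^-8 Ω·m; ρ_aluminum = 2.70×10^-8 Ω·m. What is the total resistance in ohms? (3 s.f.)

0.419 Ω

Seg 1: A = π(2.59/2 mm)² = π(1.2950e-03 m)² = 5.269e-06 m²
R_1 = (1.74×10^-8)(46.8)/(5.269e-06) = 0.1546 Ω
Seg 2: A = π(1.63/2 mm)² = π(8.1500e-04 m)² = 2.087e-06 m²
R_2 = (2.70×10^-8)(3.04)/(2.087e-06) = 0.03933 Ω
Seg 3: A = 3.89 mm² = 3.890e-06 m²
R_3 = (1.74×10^-8)(50.3)/(3.890e-06) = 0.225 Ω
R_total = R_1 + R_2 + R_3 = 0.419 Ω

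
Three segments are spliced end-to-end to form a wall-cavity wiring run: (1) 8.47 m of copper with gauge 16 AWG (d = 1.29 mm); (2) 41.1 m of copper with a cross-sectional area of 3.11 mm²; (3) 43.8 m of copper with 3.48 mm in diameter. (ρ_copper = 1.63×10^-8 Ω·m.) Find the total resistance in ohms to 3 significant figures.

Seg 1: A = π(1.29/2 mm)² = π(6.4500e-04 m)² = 1.307e-06 m²
R_1 = (1.63×10^-8)(8.47)/(1.307e-06) = 0.1056 Ω
Seg 2: A = 3.11 mm² = 3.110e-06 m²
R_2 = (1.63×10^-8)(41.1)/(3.110e-06) = 0.2154 Ω
Seg 3: A = π(d/2)² = π(1.7400e-03 m)² = 9.511e-06 m²
R_3 = (1.63×10^-8)(43.8)/(9.511e-06) = 0.07506 Ω
R_total = R_1 + R_2 + R_3 = 0.396 Ω

0.396 Ω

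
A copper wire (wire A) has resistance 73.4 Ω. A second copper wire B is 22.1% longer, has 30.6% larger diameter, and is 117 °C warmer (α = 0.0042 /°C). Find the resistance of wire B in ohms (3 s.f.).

R ∝ ρL/d² with ρ ∝ (1+αΔT), so R_B/R_A = (1 + 22.1/100) × (1 + 30.6/100)⁻² × (1 + 0.0042×117)
= 1.221 × 0.5863 × 1.491 = 1.068
R_B = 1.068 × 73.4 = 78.4 Ω

78.4 Ω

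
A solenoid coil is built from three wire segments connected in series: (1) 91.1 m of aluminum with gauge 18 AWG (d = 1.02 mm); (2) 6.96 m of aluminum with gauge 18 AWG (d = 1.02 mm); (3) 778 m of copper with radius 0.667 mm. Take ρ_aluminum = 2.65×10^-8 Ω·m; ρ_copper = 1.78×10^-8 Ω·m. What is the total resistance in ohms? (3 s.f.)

Seg 1: A = π(1.02/2 mm)² = π(5.1000e-04 m)² = 8.171e-07 m²
R_1 = (2.65×10^-8)(91.1)/(8.171e-07) = 2.954 Ω
Seg 2: A = π(1.02/2 mm)² = π(5.1000e-04 m)² = 8.171e-07 m²
R_2 = (2.65×10^-8)(6.96)/(8.171e-07) = 0.2257 Ω
Seg 3: A = πr² = π(6.6700e-04 m)² = 1.398e-06 m²
R_3 = (1.78×10^-8)(778)/(1.398e-06) = 9.908 Ω
R_total = R_1 + R_2 + R_3 = 13.1 Ω

13.1 Ω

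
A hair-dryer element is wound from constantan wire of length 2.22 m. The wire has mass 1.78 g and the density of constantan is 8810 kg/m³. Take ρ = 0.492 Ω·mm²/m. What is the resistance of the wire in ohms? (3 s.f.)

ρ = 0.492 Ω·mm²/m = 4.92×10^-7 Ω·m
A = m/(density·L) = 0.00178/(8810×2.22) = 9.1010e-08 m²
R = ρL/A = (4.92×10^-7)(2.22)/(9.1010e-08) = 12.0 Ω

12.0 Ω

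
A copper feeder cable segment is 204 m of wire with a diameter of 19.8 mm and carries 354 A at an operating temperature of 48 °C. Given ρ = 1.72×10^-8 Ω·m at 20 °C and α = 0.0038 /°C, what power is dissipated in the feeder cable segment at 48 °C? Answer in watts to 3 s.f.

1580 W

A = π(d/2)² = π(9.9000e-03 m)² = 3.079e-04 m²
R₍20₎ = ρL/A = (1.72×10^-8)(204)/(3.079e-04) = 0.0114 Ω
R₍48₎ = R₍20₎(1 + αΔT) = 0.0114 × (1 + 0.0038×28) = 0.01261 Ω
P = I²R = (354)² × 0.01261 = 1580 W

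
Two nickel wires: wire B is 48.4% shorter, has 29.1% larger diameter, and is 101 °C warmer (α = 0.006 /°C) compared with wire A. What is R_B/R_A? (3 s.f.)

R ∝ ρL/d² with ρ ∝ (1+αΔT), so R_B/R_A = (1 − 48.4/100) × (1 + 29.1/100)⁻² × (1 + 0.006×101)
= 0.516 × 0.6 × 1.606 = 0.497

0.497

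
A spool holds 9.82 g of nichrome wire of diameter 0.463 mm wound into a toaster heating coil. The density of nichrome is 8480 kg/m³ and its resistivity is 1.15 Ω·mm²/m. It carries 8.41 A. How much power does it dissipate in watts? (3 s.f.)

3320 W

ρ = 1.15 Ω·mm²/m = 1.15×10^-6 Ω·m
A = π(d/2)² = π(2.3150e-04 m)² = 1.6837e-07 m²
L = m/(density·A) = 0.00982/(8480×1.6837e-07) = 6.878 m
R = ρL/A = (1.15×10^-6)(6.878)/(1.6837e-07) = 46.98 Ω
P = I²R = (8.41)² × 46.98 = 3320 W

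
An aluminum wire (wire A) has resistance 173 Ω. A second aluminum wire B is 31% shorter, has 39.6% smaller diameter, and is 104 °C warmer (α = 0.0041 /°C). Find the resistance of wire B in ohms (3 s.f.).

R ∝ ρL/d² with ρ ∝ (1+αΔT), so R_B/R_A = (1 − 31/100) × (1 − 39.6/100)⁻² × (1 + 0.0041×104)
= 0.69 × 2.741 × 1.426 = 2.698
R_B = 2.698 × 173 = 467 Ω

467 Ω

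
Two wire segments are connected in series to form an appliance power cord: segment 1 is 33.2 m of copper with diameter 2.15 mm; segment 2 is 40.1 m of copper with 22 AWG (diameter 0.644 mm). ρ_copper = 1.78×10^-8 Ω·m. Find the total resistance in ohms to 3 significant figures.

Segment 1: A = π(d/2)² = π(1.0750e-03 m)² = 3.631e-06 m²
R₁ = ρL/A = (1.78×10^-8)(33.2)/(3.631e-06) = 0.1628 Ω
Segment 2: A = π(0.644/2 mm)² = π(3.2200e-04 m)² = 3.257e-07 m²
R₂ = (1.78×10^-8)(40.1)/(3.257e-07) = 2.191 Ω
R = R₁ + R₂ = 2.35 Ω

2.35 Ω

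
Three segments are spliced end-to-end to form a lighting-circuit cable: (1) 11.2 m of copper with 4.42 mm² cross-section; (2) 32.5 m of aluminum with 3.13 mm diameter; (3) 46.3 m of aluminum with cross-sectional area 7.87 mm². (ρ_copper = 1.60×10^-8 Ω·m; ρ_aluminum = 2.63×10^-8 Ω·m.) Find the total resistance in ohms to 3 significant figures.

0.306 Ω

Seg 1: A = 4.42 mm² = 4.420e-06 m²
R_1 = (1.60×10^-8)(11.2)/(4.420e-06) = 0.04054 Ω
Seg 2: A = π(d/2)² = π(1.5650e-03 m)² = 7.694e-06 m²
R_2 = (2.63×10^-8)(32.5)/(7.694e-06) = 0.1111 Ω
Seg 3: A = 7.87 mm² = 7.870e-06 m²
R_3 = (2.63×10^-8)(46.3)/(7.870e-06) = 0.1547 Ω
R_total = R_1 + R_2 + R_3 = 0.306 Ω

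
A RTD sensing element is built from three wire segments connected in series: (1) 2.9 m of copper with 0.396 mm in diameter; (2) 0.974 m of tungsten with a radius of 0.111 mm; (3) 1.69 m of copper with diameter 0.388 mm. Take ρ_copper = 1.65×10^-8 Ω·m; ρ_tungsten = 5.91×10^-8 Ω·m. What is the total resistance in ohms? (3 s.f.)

2.11 Ω

Seg 1: A = π(d/2)² = π(1.9800e-04 m)² = 1.232e-07 m²
R_1 = (1.65×10^-8)(2.9)/(1.232e-07) = 0.3885 Ω
Seg 2: A = πr² = π(1.1100e-04 m)² = 3.871e-08 m²
R_2 = (5.91×10^-8)(0.974)/(3.871e-08) = 1.487 Ω
Seg 3: A = π(d/2)² = π(1.9400e-04 m)² = 1.182e-07 m²
R_3 = (1.65×10^-8)(1.69)/(1.182e-07) = 0.2358 Ω
R_total = R_1 + R_2 + R_3 = 2.11 Ω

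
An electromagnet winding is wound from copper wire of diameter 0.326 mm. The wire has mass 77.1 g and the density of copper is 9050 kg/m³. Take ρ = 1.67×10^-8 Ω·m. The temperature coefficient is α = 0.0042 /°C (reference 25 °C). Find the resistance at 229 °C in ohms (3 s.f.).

37.9 Ω

A = π(d/2)² = π(1.6300e-04 m)² = 8.3469e-08 m²
L = m/(density·A) = 0.0771/(9050×8.3469e-08) = 102.1 m
R = ρL/A = (1.67×10^-8)(102.1)/(8.3469e-08) = 20.42 Ω
R(229 °C) = 20.42 × (1 + 0.0042×204) = 37.9 Ω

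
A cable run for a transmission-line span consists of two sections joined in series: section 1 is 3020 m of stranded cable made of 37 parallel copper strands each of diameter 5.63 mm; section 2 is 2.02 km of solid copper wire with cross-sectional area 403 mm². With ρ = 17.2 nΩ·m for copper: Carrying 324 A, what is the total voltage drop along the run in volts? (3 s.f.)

46.2 V

ρ = 17.2 nΩ·m = 1.72×10^-8 Ω·m
Section 1: A_strand = π(2.8150e-03)² = 2.489e-05 m²; R₁ = ρL/(N·A_s) = (1.72×10^-8)(3020)/(37×2.489e-05) = 0.05639 Ω
Section 2: A = 403 mm² = 4.030e-04 m²
R₂ = (1.72×10^-8)(2020)/(4.030e-04) = 0.08621 Ω
R = R₁ + R₂ = 0.1426 Ω
V = IR = 324 × 0.1426 = 46.2 V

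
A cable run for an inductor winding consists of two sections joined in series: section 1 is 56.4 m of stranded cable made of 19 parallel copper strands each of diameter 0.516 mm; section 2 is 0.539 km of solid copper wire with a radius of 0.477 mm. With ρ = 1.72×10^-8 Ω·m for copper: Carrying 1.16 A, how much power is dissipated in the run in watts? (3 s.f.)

Section 1: A_strand = π(2.5800e-04)² = 2.091e-07 m²; R₁ = ρL/(N·A_s) = (1.72×10^-8)(56.4)/(19×2.091e-07) = 0.2442 Ω
Section 2: A = πr² = π(4.7700e-04 m)² = 7.148e-07 m²
R₂ = (1.72×10^-8)(539)/(7.148e-07) = 12.97 Ω
R = R₁ + R₂ = 13.21 Ω
P = I²R = (1.16)² × 13.21 = 17.8 W

17.8 W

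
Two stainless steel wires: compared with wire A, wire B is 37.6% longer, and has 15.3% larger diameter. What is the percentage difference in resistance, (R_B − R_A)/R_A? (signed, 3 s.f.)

R ∝ L/d², so R_B/R_A = (1 + 37.6/100) × (1 + 15.3/100)⁻²
= 1.376 × 0.7522 = 1.035
(R_B − R_A)/R_A = 1.035 − 1 = 3.50%

3.50%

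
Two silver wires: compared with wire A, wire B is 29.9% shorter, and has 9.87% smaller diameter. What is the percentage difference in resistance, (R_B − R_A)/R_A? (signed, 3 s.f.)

-13.7%

R ∝ L/d², so R_B/R_A = (1 − 29.9/100) × (1 − 9.87/100)⁻²
= 0.701 × 1.231 = 0.8629
(R_B − R_A)/R_A = 0.8629 − 1 = -13.7%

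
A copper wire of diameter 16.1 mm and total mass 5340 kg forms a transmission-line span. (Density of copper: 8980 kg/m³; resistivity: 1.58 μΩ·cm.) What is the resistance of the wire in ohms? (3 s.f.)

0.227 Ω

ρ = 1.58 μΩ·cm = 1.58×10^-8 Ω·m
A = π(d/2)² = π(8.0500e-03 m)² = 2.0358e-04 m²
L = m/(density·A) = 5340/(8980×2.0358e-04) = 2921 m
R = ρL/A = (1.58×10^-8)(2921)/(2.0358e-04) = 0.227 Ω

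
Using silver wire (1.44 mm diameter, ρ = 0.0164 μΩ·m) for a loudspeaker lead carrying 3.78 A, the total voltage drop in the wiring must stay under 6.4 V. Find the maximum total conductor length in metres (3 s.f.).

ρ = 0.0164 μΩ·m = 1.64×10^-8 Ω·m
A = π(d/2)² = π(7.2000e-04 m)² = 1.629e-06 m²
L_max = V_max·A/(1·ρI) = (6.4)(1.629e-06)/(1.64×10^-8×3.78) = 168 m

168 m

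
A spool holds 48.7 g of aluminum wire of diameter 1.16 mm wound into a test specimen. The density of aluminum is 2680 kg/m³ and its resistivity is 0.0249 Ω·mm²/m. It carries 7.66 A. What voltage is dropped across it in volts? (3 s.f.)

ρ = 0.0249 Ω·mm²/m = 2.49×10^-8 Ω·m
A = π(d/2)² = π(5.8000e-04 m)² = 1.0568e-06 m²
L = m/(density·A) = 0.0487/(2680×1.0568e-06) = 17.19 m
R = ρL/A = (2.49×10^-8)(17.19)/(1.0568e-06) = 0.4051 Ω
V = IR = 7.66 × 0.4051 = 3.10 V

3.10 V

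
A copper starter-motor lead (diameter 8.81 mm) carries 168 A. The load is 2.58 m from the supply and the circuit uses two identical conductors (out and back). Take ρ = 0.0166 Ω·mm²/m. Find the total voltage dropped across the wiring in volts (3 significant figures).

ρ = 0.0166 Ω·mm²/m = 1.66×10^-8 Ω·m
A = π(d/2)² = π(4.4050e-03 m)² = 6.096e-05 m²
Total conductor length (both ways) L = 2 × 2.58 = 5.16 m
R = ρL/A = (1.66×10^-8)(5.16)/(6.096e-05) = 0.001405 Ω
V = IR = 168 × 0.001405 = 0.236 V

0.236 V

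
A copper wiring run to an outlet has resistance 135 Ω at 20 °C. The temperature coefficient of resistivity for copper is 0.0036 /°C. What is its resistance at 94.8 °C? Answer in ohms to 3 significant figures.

171 Ω

ΔT = 94.8 − 20 = 74.8 °C
R = R₀(1 + αΔT) = 135 × (1 + 0.0036×74.8) = 135 × 1.269 = 171 Ω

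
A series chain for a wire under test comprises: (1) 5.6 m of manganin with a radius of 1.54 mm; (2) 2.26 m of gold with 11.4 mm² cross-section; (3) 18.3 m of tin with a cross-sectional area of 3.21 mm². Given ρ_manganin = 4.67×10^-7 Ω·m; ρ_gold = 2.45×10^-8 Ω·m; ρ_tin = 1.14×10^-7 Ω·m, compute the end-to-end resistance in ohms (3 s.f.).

1.01 Ω

Seg 1: A = πr² = π(1.5400e-03 m)² = 7.451e-06 m²
R_1 = (4.67×10^-7)(5.6)/(7.451e-06) = 0.351 Ω
Seg 2: A = 11.4 mm² = 1.140e-05 m²
R_2 = (2.45×10^-8)(2.26)/(1.140e-05) = 0.004857 Ω
Seg 3: A = 3.21 mm² = 3.210e-06 m²
R_3 = (1.14×10^-7)(18.3)/(3.210e-06) = 0.6499 Ω
R_total = R_1 + R_2 + R_3 = 1.01 Ω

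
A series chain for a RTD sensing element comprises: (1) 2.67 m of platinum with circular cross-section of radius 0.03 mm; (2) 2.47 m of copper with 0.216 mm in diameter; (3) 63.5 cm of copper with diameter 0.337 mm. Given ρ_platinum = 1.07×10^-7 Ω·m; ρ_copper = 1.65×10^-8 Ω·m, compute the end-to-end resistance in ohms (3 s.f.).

Seg 1: A = πr² = π(3.0000e-05 m)² = 2.827e-09 m²
R_1 = (1.07×10^-7)(2.67)/(2.827e-09) = 101 Ω
Seg 2: A = π(d/2)² = π(1.0800e-04 m)² = 3.664e-08 m²
R_2 = (1.65×10^-8)(2.47)/(3.664e-08) = 1.112 Ω
Seg 3: A = π(d/2)² = π(1.6850e-04 m)² = 8.920e-08 m²
R_3 = (1.65×10^-8)(0.635)/(8.920e-08) = 0.1175 Ω
R_total = R_1 + R_2 + R_3 = 102 Ω

102 Ω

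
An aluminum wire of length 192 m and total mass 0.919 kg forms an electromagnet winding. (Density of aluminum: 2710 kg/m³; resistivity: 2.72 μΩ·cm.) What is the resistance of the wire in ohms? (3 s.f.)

ρ = 2.72 μΩ·cm = 2.72×10^-8 Ω·m
A = m/(density·L) = 0.919/(2710×192) = 1.7662e-06 m²
R = ρL/A = (2.72×10^-8)(192)/(1.7662e-06) = 2.96 Ω

2.96 Ω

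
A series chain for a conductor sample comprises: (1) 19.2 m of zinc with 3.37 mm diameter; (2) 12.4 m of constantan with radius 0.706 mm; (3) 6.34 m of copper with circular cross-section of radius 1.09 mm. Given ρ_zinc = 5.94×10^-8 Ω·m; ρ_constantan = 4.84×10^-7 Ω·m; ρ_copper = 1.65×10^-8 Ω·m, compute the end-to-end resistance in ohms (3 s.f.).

Seg 1: A = π(d/2)² = π(1.6850e-03 m)² = 8.920e-06 m²
R_1 = (5.94×10^-8)(19.2)/(8.920e-06) = 0.1279 Ω
Seg 2: A = πr² = π(7.0600e-04 m)² = 1.566e-06 m²
R_2 = (4.84×10^-7)(12.4)/(1.566e-06) = 3.833 Ω
Seg 3: A = πr² = π(1.0900e-03 m)² = 3.733e-06 m²
R_3 = (1.65×10^-8)(6.34)/(3.733e-06) = 0.02803 Ω
R_total = R_1 + R_2 + R_3 = 3.99 Ω

3.99 Ω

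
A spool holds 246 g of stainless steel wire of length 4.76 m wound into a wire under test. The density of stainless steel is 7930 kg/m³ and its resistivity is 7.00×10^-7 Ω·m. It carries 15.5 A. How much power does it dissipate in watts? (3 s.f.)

A = m/(density·L) = 0.246/(7930×4.76) = 6.5171e-06 m²
R = ρL/A = (7.00×10^-7)(4.76)/(6.5171e-06) = 0.5113 Ω
P = I²R = (15.5)² × 0.5113 = 123 W

123 W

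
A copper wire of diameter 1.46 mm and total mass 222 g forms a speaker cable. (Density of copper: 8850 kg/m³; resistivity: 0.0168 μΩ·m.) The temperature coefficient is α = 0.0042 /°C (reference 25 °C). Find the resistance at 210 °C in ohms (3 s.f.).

ρ = 0.0168 μΩ·m = 1.68×10^-8 Ω·m
A = π(d/2)² = π(7.3000e-04 m)² = 1.6742e-06 m²
L = m/(density·A) = 0.222/(8850×1.6742e-06) = 14.98 m
R = ρL/A = (1.68×10^-8)(14.98)/(1.6742e-06) = 0.1504 Ω
R(210 °C) = 0.1504 × (1 + 0.0042×185) = 0.267 Ω

0.267 Ω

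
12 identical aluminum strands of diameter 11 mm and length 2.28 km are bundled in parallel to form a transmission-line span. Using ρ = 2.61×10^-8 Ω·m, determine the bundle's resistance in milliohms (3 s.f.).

A_strand = π(5.5000e-03 m)² = 9.503e-05 m²
R_strand = ρL/A = (2.61×10^-8)(2280)/(9.503e-05) = 0.6262 Ω
R_total = R_strand/N = 0.6262/12 = 52.2 mΩ

52.2 mΩ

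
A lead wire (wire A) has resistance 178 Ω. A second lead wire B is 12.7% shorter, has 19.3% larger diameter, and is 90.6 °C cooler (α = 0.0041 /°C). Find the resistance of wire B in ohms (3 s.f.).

R ∝ ρL/d² with ρ ∝ (1+αΔT), so R_B/R_A = (1 − 12.7/100) × (1 + 19.3/100)⁻² × (1 − 0.0041×90.6)
= 0.873 × 0.7026 × 0.6285 = 0.3855
R_B = 0.3855 × 178 = 68.6 Ω

68.6 Ω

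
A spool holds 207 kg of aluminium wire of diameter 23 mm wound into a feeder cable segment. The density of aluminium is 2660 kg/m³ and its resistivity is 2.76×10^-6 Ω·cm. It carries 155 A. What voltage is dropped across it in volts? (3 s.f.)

1.93 V

ρ = 2.76×10^-6 Ω·cm = 2.76×10^-8 Ω·m
A = π(d/2)² = π(1.1500e-02 m)² = 4.1548e-04 m²
L = m/(density·A) = 207/(2660×4.1548e-04) = 187.3 m
R = ρL/A = (2.76×10^-8)(187.3)/(4.1548e-04) = 0.01244 Ω
V = IR = 155 × 0.01244 = 1.93 V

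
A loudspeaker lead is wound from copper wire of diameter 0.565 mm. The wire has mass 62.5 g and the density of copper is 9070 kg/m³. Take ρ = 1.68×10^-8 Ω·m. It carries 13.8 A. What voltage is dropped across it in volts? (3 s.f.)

25.4 V

A = π(d/2)² = π(2.8250e-04 m)² = 2.5072e-07 m²
L = m/(density·A) = 0.0625/(9070×2.5072e-07) = 27.48 m
R = ρL/A = (1.68×10^-8)(27.48)/(2.5072e-07) = 1.842 Ω
V = IR = 13.8 × 1.842 = 25.4 V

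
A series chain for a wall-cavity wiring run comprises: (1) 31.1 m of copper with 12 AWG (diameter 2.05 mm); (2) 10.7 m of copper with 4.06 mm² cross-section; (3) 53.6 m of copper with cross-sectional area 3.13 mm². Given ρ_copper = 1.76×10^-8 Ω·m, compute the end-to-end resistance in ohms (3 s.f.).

Seg 1: A = π(2.05/2 mm)² = π(1.0250e-03 m)² = 3.301e-06 m²
R_1 = (1.76×10^-8)(31.1)/(3.301e-06) = 0.1658 Ω
Seg 2: A = 4.06 mm² = 4.060e-06 m²
R_2 = (1.76×10^-8)(10.7)/(4.060e-06) = 0.04638 Ω
Seg 3: A = 3.13 mm² = 3.130e-06 m²
R_3 = (1.76×10^-8)(53.6)/(3.130e-06) = 0.3014 Ω
R_total = R_1 + R_2 + R_3 = 0.514 Ω

0.514 Ω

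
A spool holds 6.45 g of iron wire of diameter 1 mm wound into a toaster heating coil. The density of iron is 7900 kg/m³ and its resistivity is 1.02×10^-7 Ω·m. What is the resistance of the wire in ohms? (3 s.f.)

A = π(d/2)² = π(5.0000e-04 m)² = 7.8540e-07 m²
L = m/(density·A) = 0.00645/(7900×7.8540e-07) = 1.04 m
R = ρL/A = (1.02×10^-7)(1.04)/(7.8540e-07) = 0.135 Ω

0.135 Ω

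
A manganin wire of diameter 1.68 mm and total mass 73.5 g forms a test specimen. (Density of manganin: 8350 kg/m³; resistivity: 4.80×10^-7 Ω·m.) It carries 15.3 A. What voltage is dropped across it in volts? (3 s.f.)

13.2 V

A = π(d/2)² = π(8.4000e-04 m)² = 2.2167e-06 m²
L = m/(density·A) = 0.0735/(8350×2.2167e-06) = 3.971 m
R = ρL/A = (4.80×10^-7)(3.971)/(2.2167e-06) = 0.8599 Ω
V = IR = 15.3 × 0.8599 = 13.2 V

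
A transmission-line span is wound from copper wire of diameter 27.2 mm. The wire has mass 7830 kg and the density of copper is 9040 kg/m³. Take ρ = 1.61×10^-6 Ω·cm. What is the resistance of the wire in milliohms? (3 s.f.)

41.3 mΩ

ρ = 1.61×10^-6 Ω·cm = 1.61×10^-8 Ω·m
A = π(d/2)² = π(1.3600e-02 m)² = 5.8107e-04 m²
L = m/(density·A) = 7830/(9040×5.8107e-04) = 1491 m
R = ρL/A = (1.61×10^-8)(1491)/(5.8107e-04) = 41.3 mΩ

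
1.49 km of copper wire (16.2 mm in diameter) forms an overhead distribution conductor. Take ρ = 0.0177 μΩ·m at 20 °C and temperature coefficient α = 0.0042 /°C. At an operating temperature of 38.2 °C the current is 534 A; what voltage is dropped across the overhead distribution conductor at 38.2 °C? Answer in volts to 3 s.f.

ρ = 0.0177 μΩ·m = 1.77×10^-8 Ω·m
A = π(d/2)² = π(8.1000e-03 m)² = 2.061e-04 m²
R₍20₎ = ρL/A = (1.77×10^-8)(1490)/(2.061e-04) = 0.1279 Ω
R₍38.2₎ = R₍20₎(1 + αΔT) = 0.1279 × (1 + 0.0042×18.2) = 0.1377 Ω
V = IR = 534 × 0.1377 = 73.5 V

73.5 V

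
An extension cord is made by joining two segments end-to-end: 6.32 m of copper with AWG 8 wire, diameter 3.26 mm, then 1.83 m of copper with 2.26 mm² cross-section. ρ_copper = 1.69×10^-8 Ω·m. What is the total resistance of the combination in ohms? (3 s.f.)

0.0265 Ω

Segment 1: A = π(3.26/2 mm)² = π(1.6300e-03 m)² = 8.347e-06 m²
R₁ = ρL/A = (1.69×10^-8)(6.32)/(8.347e-06) = 0.0128 Ω
Segment 2: A = 2.26 mm² = 2.260e-06 m²
R₂ = (1.69×10^-8)(1.83)/(2.260e-06) = 0.01368 Ω
R = R₁ + R₂ = 0.0265 Ω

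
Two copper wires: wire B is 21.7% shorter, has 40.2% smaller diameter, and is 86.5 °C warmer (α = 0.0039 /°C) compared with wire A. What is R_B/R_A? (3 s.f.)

2.93

R ∝ ρL/d² with ρ ∝ (1+αΔT), so R_B/R_A = (1 − 21.7/100) × (1 − 40.2/100)⁻² × (1 + 0.0039×86.5)
= 0.783 × 2.796 × 1.337 = 2.93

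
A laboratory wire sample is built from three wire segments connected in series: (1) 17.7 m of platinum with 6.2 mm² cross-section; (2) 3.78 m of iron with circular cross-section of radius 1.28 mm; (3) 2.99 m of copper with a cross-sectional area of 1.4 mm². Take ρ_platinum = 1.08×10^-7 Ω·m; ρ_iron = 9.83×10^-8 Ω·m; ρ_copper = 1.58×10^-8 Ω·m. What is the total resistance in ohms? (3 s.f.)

0.414 Ω

Seg 1: A = 6.2 mm² = 6.200e-06 m²
R_1 = (1.08×10^-7)(17.7)/(6.200e-06) = 0.3083 Ω
Seg 2: A = πr² = π(1.2800e-03 m)² = 5.147e-06 m²
R_2 = (9.83×10^-8)(3.78)/(5.147e-06) = 0.07219 Ω
Seg 3: A = 1.4 mm² = 1.400e-06 m²
R_3 = (1.58×10^-8)(2.99)/(1.400e-06) = 0.03374 Ω
R_total = R_1 + R_2 + R_3 = 0.414 Ω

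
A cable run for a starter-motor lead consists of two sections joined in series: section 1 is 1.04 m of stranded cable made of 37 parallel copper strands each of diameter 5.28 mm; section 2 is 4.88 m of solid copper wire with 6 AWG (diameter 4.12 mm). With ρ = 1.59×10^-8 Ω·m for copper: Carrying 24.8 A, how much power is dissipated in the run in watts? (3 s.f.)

Section 1: A_strand = π(2.6400e-03)² = 2.190e-05 m²; R₁ = ρL/(N·A_s) = (1.59×10^-8)(1.04)/(37×2.190e-05) = 2.041×10^-5 Ω
Section 2: A = π(4.12/2 mm)² = π(2.0600e-03 m)² = 1.333e-05 m²
R₂ = (1.59×10^-8)(4.88)/(1.333e-05) = 0.00582 Ω
R = R₁ + R₂ = 0.005841 Ω
P = I²R = (24.8)² × 0.005841 = 3.59 W

3.59 W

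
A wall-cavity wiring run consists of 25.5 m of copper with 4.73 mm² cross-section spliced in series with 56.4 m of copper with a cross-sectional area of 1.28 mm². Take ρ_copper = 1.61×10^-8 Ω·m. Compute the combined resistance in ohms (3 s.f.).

0.796 Ω

Segment 1: A = 4.73 mm² = 4.730e-06 m²
R₁ = ρL/A = (1.61×10^-8)(25.5)/(4.730e-06) = 0.0868 Ω
Segment 2: A = 1.28 mm² = 1.280e-06 m²
R₂ = (1.61×10^-8)(56.4)/(1.280e-06) = 0.7094 Ω
R = R₁ + R₂ = 0.796 Ω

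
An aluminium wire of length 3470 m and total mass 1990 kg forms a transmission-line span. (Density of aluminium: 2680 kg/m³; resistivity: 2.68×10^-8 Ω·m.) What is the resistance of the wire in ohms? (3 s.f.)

A = m/(density·L) = 1990/(2680×3470) = 2.1399e-04 m²
R = ρL/A = (2.68×10^-8)(3470)/(2.1399e-04) = 0.435 Ω

0.435 Ω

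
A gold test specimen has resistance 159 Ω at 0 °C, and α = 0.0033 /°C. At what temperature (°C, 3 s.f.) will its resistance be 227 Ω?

130 °C

R = R₀(1 + α(T − T₀)) ⇒ T = T₀ + (R/R₀ − 1)/α
T = 0 + (227/159 − 1)/0.0033 = 0 + (0.4277)/0.0033 = 130 °C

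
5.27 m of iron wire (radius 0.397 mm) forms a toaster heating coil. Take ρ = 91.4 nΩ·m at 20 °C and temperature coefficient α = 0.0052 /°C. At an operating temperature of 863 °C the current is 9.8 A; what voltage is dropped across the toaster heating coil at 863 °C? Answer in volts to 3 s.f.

ρ = 91.4 nΩ·m = 9.14×10^-8 Ω·m
A = πr² = π(3.9700e-04 m)² = 4.951e-07 m²
R₍20₎ = ρL/A = (9.14×10^-8)(5.27)/(4.951e-07) = 0.9728 Ω
R₍863₎ = R₍20₎(1 + αΔT) = 0.9728 × (1 + 0.0052×843) = 5.237 Ω
V = IR = 9.8 × 5.237 = 51.3 V

51.3 V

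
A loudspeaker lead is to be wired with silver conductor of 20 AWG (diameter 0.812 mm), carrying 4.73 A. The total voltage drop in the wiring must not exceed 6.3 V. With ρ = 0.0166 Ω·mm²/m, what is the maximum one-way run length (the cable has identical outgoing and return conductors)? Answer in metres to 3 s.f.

20.8 m

ρ = 0.0166 Ω·mm²/m = 1.66×10^-8 Ω·m
A = π(0.812/2 mm)² = π(4.0600e-04 m)² = 5.178e-07 m²
L_max = V_max·A/(2·ρI) = (6.3)(5.178e-07)/(2×1.66×10^-8×4.73) = 20.8 m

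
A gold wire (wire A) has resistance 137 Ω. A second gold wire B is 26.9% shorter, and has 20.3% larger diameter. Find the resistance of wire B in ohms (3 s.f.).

69.2 Ω

R ∝ L/d², so R_B/R_A = (1 − 26.9/100) × (1 + 20.3/100)⁻²
= 0.731 × 0.691 = 0.5051
R_B = 0.5051 × 137 = 69.2 Ω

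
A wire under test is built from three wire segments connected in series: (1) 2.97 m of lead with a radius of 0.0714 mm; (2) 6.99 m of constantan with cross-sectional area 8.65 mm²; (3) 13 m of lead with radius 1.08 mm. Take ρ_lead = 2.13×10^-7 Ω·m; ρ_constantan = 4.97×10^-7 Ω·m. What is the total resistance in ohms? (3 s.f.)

Seg 1: A = πr² = π(7.1400e-05 m)² = 1.602e-08 m²
R_1 = (2.13×10^-7)(2.97)/(1.602e-08) = 39.5 Ω
Seg 2: A = 8.65 mm² = 8.650e-06 m²
R_2 = (4.97×10^-7)(6.99)/(8.650e-06) = 0.4016 Ω
Seg 3: A = πr² = π(1.0800e-03 m)² = 3.664e-06 m²
R_3 = (2.13×10^-7)(13)/(3.664e-06) = 0.7557 Ω
R_total = R_1 + R_2 + R_3 = 40.7 Ω

40.7 Ω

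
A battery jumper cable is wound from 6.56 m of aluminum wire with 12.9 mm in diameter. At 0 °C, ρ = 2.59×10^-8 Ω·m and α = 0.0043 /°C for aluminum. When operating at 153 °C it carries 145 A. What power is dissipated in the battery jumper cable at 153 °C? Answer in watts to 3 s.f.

45.3 W

A = π(d/2)² = π(6.4500e-03 m)² = 1.307e-04 m²
R₍0₎ = ρL/A = (2.59×10^-8)(6.56)/(1.307e-04) = 0.0013 Ω
R₍153₎ = R₍0₎(1 + αΔT) = 0.0013 × (1 + 0.0043×153) = 0.002155 Ω
P = I²R = (145)² × 0.002155 = 45.3 W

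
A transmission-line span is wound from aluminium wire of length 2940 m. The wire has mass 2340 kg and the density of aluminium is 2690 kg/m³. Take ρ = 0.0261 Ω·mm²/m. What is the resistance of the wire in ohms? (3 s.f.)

0.259 Ω

ρ = 0.0261 Ω·mm²/m = 2.61×10^-8 Ω·m
A = m/(density·L) = 2340/(2690×2940) = 2.9588e-04 m²
R = ρL/A = (2.61×10^-8)(2940)/(2.9588e-04) = 0.259 Ω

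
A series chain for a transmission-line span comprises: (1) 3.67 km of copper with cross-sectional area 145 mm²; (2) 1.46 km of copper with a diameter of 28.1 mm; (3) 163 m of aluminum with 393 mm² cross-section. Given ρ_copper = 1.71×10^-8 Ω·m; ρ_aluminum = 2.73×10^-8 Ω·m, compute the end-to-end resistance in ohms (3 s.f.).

Seg 1: A = 145 mm² = 1.450e-04 m²
R_1 = (1.71×10^-8)(3670)/(1.450e-04) = 0.4328 Ω
Seg 2: A = π(d/2)² = π(1.4050e-02 m)² = 6.202e-04 m²
R_2 = (1.71×10^-8)(1460)/(6.202e-04) = 0.04026 Ω
Seg 3: A = 393 mm² = 3.930e-04 m²
R_3 = (2.73×10^-8)(163)/(3.930e-04) = 0.01132 Ω
R_total = R_1 + R_2 + R_3 = 0.484 Ω

0.484 Ω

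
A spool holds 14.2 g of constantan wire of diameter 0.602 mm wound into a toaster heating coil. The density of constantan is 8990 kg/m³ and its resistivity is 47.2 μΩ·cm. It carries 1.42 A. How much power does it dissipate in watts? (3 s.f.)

18.6 W

ρ = 47.2 μΩ·cm = 4.72×10^-7 Ω·m
A = π(d/2)² = π(3.0100e-04 m)² = 2.8463e-07 m²
L = m/(density·A) = 0.0142/(8990×2.8463e-07) = 5.549 m
R = ρL/A = (4.72×10^-7)(5.549)/(2.8463e-07) = 9.202 Ω
P = I²R = (1.42)² × 9.202 = 18.6 W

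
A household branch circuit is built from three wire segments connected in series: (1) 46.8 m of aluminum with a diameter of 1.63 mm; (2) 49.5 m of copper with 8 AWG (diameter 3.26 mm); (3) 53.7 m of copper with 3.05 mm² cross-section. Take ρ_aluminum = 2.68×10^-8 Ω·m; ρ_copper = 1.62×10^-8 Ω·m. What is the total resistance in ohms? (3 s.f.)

0.982 Ω

Seg 1: A = π(d/2)² = π(8.1500e-04 m)² = 2.087e-06 m²
R_1 = (2.68×10^-8)(46.8)/(2.087e-06) = 0.6011 Ω
Seg 2: A = π(3.26/2 mm)² = π(1.6300e-03 m)² = 8.347e-06 m²
R_2 = (1.62×10^-8)(49.5)/(8.347e-06) = 0.09607 Ω
Seg 3: A = 3.05 mm² = 3.050e-06 m²
R_3 = (1.62×10^-8)(53.7)/(3.050e-06) = 0.2852 Ω
R_total = R_1 + R_2 + R_3 = 0.982 Ω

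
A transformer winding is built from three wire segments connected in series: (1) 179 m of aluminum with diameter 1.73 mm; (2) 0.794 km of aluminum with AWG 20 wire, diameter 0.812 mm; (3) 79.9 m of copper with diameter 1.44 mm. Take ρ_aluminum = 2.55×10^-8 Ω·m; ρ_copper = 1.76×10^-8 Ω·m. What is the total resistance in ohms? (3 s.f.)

41.9 Ω

Seg 1: A = π(d/2)² = π(8.6500e-04 m)² = 2.351e-06 m²
R_1 = (2.55×10^-8)(179)/(2.351e-06) = 1.942 Ω
Seg 2: A = π(0.812/2 mm)² = π(4.0600e-04 m)² = 5.178e-07 m²
R_2 = (2.55×10^-8)(794)/(5.178e-07) = 39.1 Ω
Seg 3: A = π(d/2)² = π(7.2000e-04 m)² = 1.629e-06 m²
R_3 = (1.76×10^-8)(79.9)/(1.629e-06) = 0.8635 Ω
R_total = R_1 + R_2 + R_3 = 41.9 Ω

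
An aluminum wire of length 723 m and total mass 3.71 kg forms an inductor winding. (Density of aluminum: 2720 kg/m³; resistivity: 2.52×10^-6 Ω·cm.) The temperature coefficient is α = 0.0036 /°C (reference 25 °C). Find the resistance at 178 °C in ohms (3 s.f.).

15.0 Ω

ρ = 2.52×10^-6 Ω·cm = 2.52×10^-8 Ω·m
A = m/(density·L) = 3.71/(2720×723) = 1.8865e-06 m²
R = ρL/A = (2.52×10^-8)(723)/(1.8865e-06) = 9.658 Ω
R(178 °C) = 9.658 × (1 + 0.0036×153) = 15.0 Ω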